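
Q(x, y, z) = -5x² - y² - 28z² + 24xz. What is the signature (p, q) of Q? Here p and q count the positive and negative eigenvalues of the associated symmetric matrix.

Write A = [[-5, 0, 12], [0, -1, 0], [12, 0, -28]].
Applying the same elementary operations to the rows and columns of A produces a congruent diagonal matrix with entries -5, -1, 4/5.
Counting signs: 1 positive, 2 negative.

(1, 2)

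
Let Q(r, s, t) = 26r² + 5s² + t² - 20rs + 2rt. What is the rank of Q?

The associated matrix is A = [[26, -10, 1], [-10, 5, 0], [1, 0, 1]].
Symmetric row and column elimination reduces A to a congruent diagonal form with pivots 26, 15/13, 5/6.
So there are 3 positive pivots.
The rank is the number of nonzero pivots: 3.

3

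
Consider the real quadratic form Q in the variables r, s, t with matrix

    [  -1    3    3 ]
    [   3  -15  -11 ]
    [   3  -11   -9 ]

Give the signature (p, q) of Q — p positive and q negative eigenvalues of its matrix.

An LDLᵀ factorisation of A has diagonal entries -1, -6, 2/3.
That gives 1 positive, 2 negative pivots.

(1, 2)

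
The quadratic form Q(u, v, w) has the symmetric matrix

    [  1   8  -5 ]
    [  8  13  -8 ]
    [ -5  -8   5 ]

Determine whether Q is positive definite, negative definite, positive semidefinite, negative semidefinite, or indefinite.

Congruent diagonalization of A (simultaneous row and column reduction) yields pivots 1, -51, 4/51.
So there are 2 positive, 1 negative pivots.
Hence Q is indefinite.

indefinite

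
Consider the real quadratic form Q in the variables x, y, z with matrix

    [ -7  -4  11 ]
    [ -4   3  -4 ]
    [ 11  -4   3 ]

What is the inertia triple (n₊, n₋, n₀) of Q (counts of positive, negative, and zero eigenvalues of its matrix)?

Symmetric row and column elimination reduces A to a congruent diagonal form with pivots -7, 37/7, 10/37.
So there are 2 positive, 1 negative pivots.

(2, 1, 0)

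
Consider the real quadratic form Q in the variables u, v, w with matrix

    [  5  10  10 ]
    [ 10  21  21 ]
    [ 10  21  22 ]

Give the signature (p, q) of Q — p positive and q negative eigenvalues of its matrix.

Applying the same elementary operations to the rows and columns of A produces a congruent diagonal matrix with entries 5, 1, 1.
So there are 3 positive pivots.

(3, 0)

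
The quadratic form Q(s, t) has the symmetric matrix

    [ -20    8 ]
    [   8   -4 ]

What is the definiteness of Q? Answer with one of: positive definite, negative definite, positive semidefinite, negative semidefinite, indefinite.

Leading principal minors: Δ_1 = -20, Δ_2 = 16.
The signs alternate starting with Δ_1 < 0, so by Sylvester's criterion Q is negative definite.

negative definite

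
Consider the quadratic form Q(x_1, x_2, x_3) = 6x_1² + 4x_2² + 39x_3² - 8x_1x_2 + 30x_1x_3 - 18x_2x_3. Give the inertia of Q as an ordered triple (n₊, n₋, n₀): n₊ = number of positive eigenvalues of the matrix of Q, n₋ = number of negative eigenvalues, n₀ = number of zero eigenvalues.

The symmetric matrix is A = [[6, -4, 15], [-4, 4, -9], [15, -9, 39]].
Row-reducing A symmetrically gives the diagonal entries 6, 4/3, 3/4.
Counting signs: 3 positive.

(3, 0, 0)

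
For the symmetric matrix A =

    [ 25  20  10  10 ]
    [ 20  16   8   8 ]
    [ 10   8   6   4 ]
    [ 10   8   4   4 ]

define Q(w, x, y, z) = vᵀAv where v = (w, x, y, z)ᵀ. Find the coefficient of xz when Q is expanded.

The coefficient of xz is A[2,4] + A[4,2] = 2·8 = 16.

16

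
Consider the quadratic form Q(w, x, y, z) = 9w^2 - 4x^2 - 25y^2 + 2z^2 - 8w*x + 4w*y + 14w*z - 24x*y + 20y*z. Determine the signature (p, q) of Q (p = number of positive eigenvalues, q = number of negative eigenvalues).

The symmetric matrix is A = [[9, -4, 2, 7], [-4, -4, -12, 0], [2, -12, -25, 10], [7, 0, 10, 2]].
Applying the same elementary operations to the rows and columns of A produces a congruent diagonal matrix with entries 9, -52/9, -53/13, -15/53.
Counting signs: 1 positive, 3 negative.

(1, 3)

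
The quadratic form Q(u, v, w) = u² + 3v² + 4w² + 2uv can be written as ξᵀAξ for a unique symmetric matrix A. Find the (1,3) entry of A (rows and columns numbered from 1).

0

The coefficient of u·w in Q is 0. For a symmetric A this equals A[1,3] + A[3,1] = 2·A[1,3].
So A[1,3] = 0/2 = 0.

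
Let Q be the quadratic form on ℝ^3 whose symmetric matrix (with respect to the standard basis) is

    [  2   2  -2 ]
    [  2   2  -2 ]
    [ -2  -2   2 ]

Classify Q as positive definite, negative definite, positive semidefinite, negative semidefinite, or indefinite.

Congruent diagonalization of A (simultaneous row and column reduction) yields pivots 2, 0, 0.
So there are 1 positive, 2 zero pivots.
Hence Q is positive semidefinite.

positive semidefinite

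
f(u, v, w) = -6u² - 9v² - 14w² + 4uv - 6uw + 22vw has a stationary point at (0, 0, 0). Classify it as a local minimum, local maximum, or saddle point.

The Hessian at the origin is H = [[-12, 4, -6], [4, -18, 22], [-6, 22, -28]].
Symmetric row and column elimination reduces H to a congruent diagonal form with pivots -12, -50/3, -1.
So there are 3 negative pivots.
H is negative definite, so the origin is a strict local maximum.

local maximum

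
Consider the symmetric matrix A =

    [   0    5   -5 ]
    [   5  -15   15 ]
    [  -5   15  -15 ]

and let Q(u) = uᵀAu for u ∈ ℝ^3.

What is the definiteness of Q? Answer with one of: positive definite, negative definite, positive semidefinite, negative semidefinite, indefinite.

indefinite

A is congruent to a diagonal matrix with 1 positive, 1 negative and 1 zero entries, so Q is indefinite.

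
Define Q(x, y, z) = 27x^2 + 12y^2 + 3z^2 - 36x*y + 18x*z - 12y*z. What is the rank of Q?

Write A = [[27, -18, 9], [-18, 12, -6], [9, -6, 3]].
Congruent diagonalization of A (simultaneous row and column reduction) yields pivots 27, 0, 0.
That gives 1 positive, 2 zero pivots.
The rank is the number of nonzero pivots: 1.

1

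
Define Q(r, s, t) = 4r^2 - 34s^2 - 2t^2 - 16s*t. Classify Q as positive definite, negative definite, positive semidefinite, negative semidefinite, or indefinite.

indefinite

The associated matrix is A = [[4, 0, 0], [0, -34, -8], [0, -8, -2]].
An LDLᵀ factorisation of A has diagonal entries 4, -34, -2/17.
So there are 1 positive, 2 negative pivots.
Hence Q is indefinite.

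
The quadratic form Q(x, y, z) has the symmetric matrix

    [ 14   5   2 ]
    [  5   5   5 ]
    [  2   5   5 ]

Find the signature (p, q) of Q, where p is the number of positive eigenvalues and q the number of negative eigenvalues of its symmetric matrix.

(2, 1)

Symmetric row and column elimination reduces A to a congruent diagonal form with pivots 14, 45/14, -1.
Counting signs: 2 positive, 1 negative.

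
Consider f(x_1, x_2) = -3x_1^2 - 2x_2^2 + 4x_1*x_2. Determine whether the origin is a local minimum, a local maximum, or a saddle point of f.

local maximum

The Hessian at the origin is H = [[-6, 4], [4, -4]].
det H = -6·-4 − (4)² = 8 > 0 and H[1,1] = -6 < 0, so H is negative definite.
Therefore the origin is a local maximum.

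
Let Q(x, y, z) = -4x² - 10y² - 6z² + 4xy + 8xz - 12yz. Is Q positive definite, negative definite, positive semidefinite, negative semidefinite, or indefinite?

negative definite

The symmetric matrix is A = [[-4, 2, 4], [2, -10, -6], [4, -6, -6]].
Congruent diagonalization of A (simultaneous row and column reduction) yields pivots -4, -9, -2/9.
That gives 3 negative pivots.
Hence Q is negative definite.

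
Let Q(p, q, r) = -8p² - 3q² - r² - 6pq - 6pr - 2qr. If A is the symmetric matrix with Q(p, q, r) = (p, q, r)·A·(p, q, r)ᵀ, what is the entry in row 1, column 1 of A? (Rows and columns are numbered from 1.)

-8

The coefficient of p² in Q is -8, and that is exactly A[1,1].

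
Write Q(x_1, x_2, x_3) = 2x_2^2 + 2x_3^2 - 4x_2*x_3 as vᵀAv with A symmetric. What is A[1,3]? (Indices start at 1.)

The coefficient of x_1·x_3 in Q is 0. For a symmetric A this equals A[1,3] + A[3,1] = 2·A[1,3].
So A[1,3] = 0/2 = 0.

0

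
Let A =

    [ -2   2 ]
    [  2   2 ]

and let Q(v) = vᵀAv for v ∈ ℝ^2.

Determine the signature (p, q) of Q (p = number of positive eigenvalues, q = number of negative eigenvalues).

Row-reducing A symmetrically gives the diagonal entries -2, 4.
Counting signs: 1 positive, 1 negative.

(1, 1)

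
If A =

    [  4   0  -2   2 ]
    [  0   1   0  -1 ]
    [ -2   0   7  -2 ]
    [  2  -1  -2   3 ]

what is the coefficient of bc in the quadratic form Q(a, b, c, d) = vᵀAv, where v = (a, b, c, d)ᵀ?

0

The coefficient of bc is A[2,3] + A[3,2] = 2·0 = 0.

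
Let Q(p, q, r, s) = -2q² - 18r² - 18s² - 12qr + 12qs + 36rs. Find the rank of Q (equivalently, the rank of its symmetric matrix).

Write A = [[0, 0, 0, 0], [0, -2, -6, 6], [0, -6, -18, 18], [0, 6, 18, -18]].
Congruent diagonalization of A (simultaneous row and column reduction) yields pivots 0, -2, 0, 0.
Counting signs: 1 negative, 3 zero.
The rank is the number of nonzero pivots: 1.

1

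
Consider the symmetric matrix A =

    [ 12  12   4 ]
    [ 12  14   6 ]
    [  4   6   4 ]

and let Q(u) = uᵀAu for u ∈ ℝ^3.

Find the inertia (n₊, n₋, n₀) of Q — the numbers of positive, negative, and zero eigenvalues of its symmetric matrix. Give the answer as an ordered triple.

(3, 0, 0)

Symmetric row and column elimination reduces A to a congruent diagonal form with pivots 12, 2, 2/3.
So there are 3 positive pivots.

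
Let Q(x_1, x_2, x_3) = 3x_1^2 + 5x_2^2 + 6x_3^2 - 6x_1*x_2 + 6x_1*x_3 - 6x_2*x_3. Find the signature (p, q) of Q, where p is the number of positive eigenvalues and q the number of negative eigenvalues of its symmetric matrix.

(3, 0)

Write A = [[3, -3, 3], [-3, 5, -3], [3, -3, 6]].
An LDLᵀ factorisation of A has diagonal entries 3, 2, 3.
So there are 3 positive pivots.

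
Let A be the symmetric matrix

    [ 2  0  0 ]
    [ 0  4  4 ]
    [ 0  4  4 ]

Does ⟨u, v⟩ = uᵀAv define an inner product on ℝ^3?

Row-reducing A symmetrically gives the diagonal entries 2, 4, 0.
Counting signs: 2 positive, 1 zero.
Hence Q is positive semidefinite.
⟨·,·⟩ is an inner product exactly when A is positive definite.

no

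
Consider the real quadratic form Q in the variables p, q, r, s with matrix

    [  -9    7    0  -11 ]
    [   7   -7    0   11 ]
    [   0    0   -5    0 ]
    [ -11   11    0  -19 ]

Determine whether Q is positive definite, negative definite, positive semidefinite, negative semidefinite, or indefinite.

An LDLᵀ factorisation of A has diagonal entries -9, -14/9, -5, -12/7.
So there are 4 negative pivots.
Hence Q is negative definite.

negative definite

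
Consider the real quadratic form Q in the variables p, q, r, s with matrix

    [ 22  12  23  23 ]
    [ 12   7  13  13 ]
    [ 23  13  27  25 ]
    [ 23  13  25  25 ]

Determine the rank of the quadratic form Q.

Symmetric row and column elimination reduces A to a congruent diagonal form with pivots 22, 5/11, 5/2, 2/5.
So there are 4 positive pivots.
The rank is the number of nonzero pivots: 4.

4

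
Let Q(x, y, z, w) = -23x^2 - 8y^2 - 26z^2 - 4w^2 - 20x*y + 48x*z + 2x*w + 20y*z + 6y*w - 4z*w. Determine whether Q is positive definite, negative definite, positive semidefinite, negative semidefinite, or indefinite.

negative definite

The symmetric matrix of Q is A = [[-23, -10, 24, 1], [-10, -8, 10, 3], [24, 10, -26, -2], [1, 3, -2, -4]].
Leading principal minors: Δ_1 = -23, Δ_2 = 84, Δ_3 = -76, Δ_4 = 30.
The signs alternate starting with Δ_1 < 0, so by Sylvester's criterion Q is negative definite.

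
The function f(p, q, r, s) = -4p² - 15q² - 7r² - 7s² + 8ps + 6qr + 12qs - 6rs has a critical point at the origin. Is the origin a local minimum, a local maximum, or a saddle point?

local maximum

The Hessian at the origin is H = [[-8, 0, 0, 8], [0, -30, 6, 12], [0, 6, -14, -6], [8, 12, -6, -14]].
An LDLᵀ factorisation of H has diagonal entries -8, -30, -64/5, -3/16.
Counting signs: 4 negative.
H is negative definite, so the origin is a strict local maximum.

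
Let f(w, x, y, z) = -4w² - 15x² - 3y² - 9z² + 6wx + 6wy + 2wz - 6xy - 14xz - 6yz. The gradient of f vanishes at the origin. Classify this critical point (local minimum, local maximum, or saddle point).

local maximum

The Hessian at the origin is H = [[-8, 6, 6, 2], [6, -30, -6, -14], [6, -6, -6, -6], [2, -14, -6, -18]].
Applying the same elementary operations to the rows and columns of H produces a congruent diagonal matrix with entries -8, -51/2, -24/17, -4/3.
Counting signs: 4 negative.
H is negative definite, so the origin is a strict local maximum.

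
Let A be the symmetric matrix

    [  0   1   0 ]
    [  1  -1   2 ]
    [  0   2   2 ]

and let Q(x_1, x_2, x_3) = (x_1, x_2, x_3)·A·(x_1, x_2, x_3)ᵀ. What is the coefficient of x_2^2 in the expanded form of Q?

The coefficient of x_2^2 is the diagonal entry A[2,2] = -1.

-1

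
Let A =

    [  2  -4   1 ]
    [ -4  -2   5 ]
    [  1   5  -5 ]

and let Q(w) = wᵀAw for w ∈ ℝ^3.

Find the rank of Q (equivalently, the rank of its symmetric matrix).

3

Row-reducing A symmetrically gives the diagonal entries 2, -10, -3/5.
So there are 1 positive, 2 negative pivots.
The rank is the number of nonzero pivots: 3.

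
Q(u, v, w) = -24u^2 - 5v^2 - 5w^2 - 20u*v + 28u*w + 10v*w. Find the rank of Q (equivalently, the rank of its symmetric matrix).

Write A = [[-24, -10, 14], [-10, -5, 5], [14, 5, -5]].
Applying the same elementary operations to the rows and columns of A produces a congruent diagonal matrix with entries -24, -5/6, 4.
Counting signs: 1 positive, 2 negative.
The rank is the number of nonzero pivots: 3.

3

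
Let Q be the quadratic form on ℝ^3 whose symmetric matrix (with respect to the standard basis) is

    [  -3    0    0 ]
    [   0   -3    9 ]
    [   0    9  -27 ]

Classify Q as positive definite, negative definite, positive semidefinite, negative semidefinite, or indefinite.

Applying the same elementary operations to the rows and columns of A produces a congruent diagonal matrix with entries -3, -3, 0.
Counting signs: 2 negative, 1 zero.
Hence Q is negative semidefinite.

negative semidefinite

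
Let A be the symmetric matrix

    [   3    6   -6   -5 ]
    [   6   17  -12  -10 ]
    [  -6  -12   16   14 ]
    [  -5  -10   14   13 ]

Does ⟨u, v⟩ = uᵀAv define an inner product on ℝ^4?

Applying the same elementary operations to the rows and columns of A produces a congruent diagonal matrix with entries 3, 5, 4, 2/3.
Counting signs: 4 positive.
Hence Q is positive definite.
⟨·,·⟩ is an inner product exactly when A is positive definite.

yes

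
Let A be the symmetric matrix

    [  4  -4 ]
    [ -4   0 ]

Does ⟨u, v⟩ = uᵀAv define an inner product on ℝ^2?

no

Symmetric row and column elimination reduces A to a congruent diagonal form with pivots 4, -4.
Counting signs: 1 positive, 1 negative.
Hence Q is indefinite.
⟨·,·⟩ is an inner product exactly when A is positive definite.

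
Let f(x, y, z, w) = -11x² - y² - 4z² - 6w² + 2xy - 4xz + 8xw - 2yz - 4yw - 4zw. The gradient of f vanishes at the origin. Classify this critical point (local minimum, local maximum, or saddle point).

The Hessian at the origin is H = [[-22, 2, -4, 8], [2, -2, -2, -4], [-4, -2, -8, -4], [8, -4, -4, -12]].
Row-reducing H symmetrically gives the diagonal entries -22, -20/11, -21/5, -20/7.
That gives 4 negative pivots.
H is negative definite, so the origin is a strict local maximum.

local maximum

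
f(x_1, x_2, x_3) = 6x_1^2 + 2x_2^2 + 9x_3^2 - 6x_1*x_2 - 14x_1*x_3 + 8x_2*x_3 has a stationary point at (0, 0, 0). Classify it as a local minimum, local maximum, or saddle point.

local minimum

The Hessian at the origin is H = [[12, -6, -14], [-6, 4, 8], [-14, 8, 18]].
An LDLᵀ factorisation of H has diagonal entries 12, 1, 2/3.
That gives 3 positive pivots.
H is positive definite, so the origin is a strict local minimum.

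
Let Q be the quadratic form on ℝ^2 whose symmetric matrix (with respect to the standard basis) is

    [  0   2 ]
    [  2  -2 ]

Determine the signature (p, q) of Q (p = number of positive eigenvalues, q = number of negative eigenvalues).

(1, 1)

By Sylvester's law of inertia any congruent diagonalization of A has 1 positive, 1 negative and 0 zero entries.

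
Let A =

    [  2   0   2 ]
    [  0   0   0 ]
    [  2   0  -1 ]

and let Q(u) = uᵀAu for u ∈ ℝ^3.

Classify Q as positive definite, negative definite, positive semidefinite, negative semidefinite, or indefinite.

indefinite

Congruent diagonalization of A (simultaneous row and column reduction) yields pivots 2, 0, -3.
Counting signs: 1 positive, 1 negative, 1 zero.
Hence Q is indefinite.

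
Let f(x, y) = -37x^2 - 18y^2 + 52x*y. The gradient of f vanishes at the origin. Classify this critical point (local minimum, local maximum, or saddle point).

saddle point

The Hessian at the origin is H = [[-74, 52], [52, -36]].
det H = -74·-36 − (52)² = -40 < 0, so H is indefinite.
Therefore the origin is a saddle point.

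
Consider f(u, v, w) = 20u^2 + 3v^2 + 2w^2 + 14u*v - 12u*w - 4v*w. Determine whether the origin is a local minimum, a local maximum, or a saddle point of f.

local minimum

The Hessian at the origin is H = [[40, 14, -12], [14, 6, -4], [-12, -4, 4]].
Row-reducing H symmetrically gives the diagonal entries 40, 11/10, 4/11.
Counting signs: 3 positive.
H is positive definite, so the origin is a strict local minimum.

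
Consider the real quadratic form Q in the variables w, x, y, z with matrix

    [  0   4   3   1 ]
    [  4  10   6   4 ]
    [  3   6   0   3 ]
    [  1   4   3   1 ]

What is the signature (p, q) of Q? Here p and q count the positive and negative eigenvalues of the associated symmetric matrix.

By Sylvester's law of inertia any congruent diagonalization of A has 1 positive, 3 negative and 0 zero entries.

(1, 3)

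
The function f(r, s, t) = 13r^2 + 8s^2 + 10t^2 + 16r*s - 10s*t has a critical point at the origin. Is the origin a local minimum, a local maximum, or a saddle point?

The Hessian at the origin is H = [[26, 16, 0], [16, 16, -10], [0, -10, 20]].
An LDLᵀ factorisation of H has diagonal entries 26, 80/13, 15/4.
Counting signs: 3 positive.
H is positive definite, so the origin is a strict local minimum.

local minimum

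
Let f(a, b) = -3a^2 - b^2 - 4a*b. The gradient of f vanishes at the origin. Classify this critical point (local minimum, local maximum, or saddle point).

saddle point

The Hessian at the origin is H = [[-6, -4], [-4, -2]].
det H = -6·-2 − (-4)² = -4 < 0, so H is indefinite.
Therefore the origin is a saddle point.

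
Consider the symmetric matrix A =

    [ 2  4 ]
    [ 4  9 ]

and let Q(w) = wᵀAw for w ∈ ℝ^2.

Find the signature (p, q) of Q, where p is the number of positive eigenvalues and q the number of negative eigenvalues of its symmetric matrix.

Applying the same elementary operations to the rows and columns of A produces a congruent diagonal matrix with entries 2, 1.
Counting signs: 2 positive.

(2, 0)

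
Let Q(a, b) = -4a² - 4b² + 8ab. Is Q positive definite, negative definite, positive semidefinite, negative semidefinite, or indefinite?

negative semidefinite

Write A = [[-4, 4], [4, -4]].
Symmetric row and column elimination reduces A to a congruent diagonal form with pivots -4, 0.
That gives 1 negative, 1 zero pivots.
Hence Q is negative semidefinite.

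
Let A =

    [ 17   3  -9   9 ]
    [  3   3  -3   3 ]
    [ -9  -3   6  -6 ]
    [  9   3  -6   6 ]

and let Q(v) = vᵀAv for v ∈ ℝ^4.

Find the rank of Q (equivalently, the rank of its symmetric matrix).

Applying the same elementary operations to the rows and columns of A produces a congruent diagonal matrix with entries 17, 42/17, 3/7, 0.
So there are 3 positive, 1 zero pivots.
The rank is the number of nonzero pivots: 3.

3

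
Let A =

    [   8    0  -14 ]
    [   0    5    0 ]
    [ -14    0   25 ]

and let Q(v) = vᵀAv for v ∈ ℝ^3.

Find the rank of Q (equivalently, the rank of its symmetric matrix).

3

Applying the same elementary operations to the rows and columns of A produces a congruent diagonal matrix with entries 8, 5, 1/2.
Counting signs: 3 positive.
The rank is the number of nonzero pivots: 3.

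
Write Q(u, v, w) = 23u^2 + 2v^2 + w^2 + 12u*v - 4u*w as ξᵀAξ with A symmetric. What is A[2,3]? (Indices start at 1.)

0

The coefficient of v·w in Q is 0. For a symmetric A this equals A[2,3] + A[3,2] = 2·A[2,3].
So A[2,3] = 0/2 = 0.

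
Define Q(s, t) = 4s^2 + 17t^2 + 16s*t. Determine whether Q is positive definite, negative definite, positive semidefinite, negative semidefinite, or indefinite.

positive definite

The associated matrix is A = [[4, 8], [8, 17]].
Congruent diagonalization of A (simultaneous row and column reduction) yields pivots 4, 1.
Counting signs: 2 positive.
Hence Q is positive definite.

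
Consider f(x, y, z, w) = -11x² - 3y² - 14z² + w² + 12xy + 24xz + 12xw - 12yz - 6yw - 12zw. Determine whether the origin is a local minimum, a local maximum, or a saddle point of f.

The Hessian at the origin is H = [[-22, 12, 24, 12], [12, -6, -12, -6], [24, -12, -28, -12], [12, -6, -12, 2]].
Applying the same elementary operations to the rows and columns of H produces a congruent diagonal matrix with entries -22, 6/11, -4, 8.
That gives 2 positive, 2 negative pivots.
H is indefinite, so the origin is a saddle point.

saddle point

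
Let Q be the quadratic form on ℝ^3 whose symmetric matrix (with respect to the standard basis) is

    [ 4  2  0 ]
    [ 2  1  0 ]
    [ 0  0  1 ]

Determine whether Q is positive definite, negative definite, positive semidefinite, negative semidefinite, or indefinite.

positive semidefinite

Symmetric row and column elimination reduces A to a congruent diagonal form with pivots 4, 0, 1.
Counting signs: 2 positive, 1 zero.
Hence Q is positive semidefinite.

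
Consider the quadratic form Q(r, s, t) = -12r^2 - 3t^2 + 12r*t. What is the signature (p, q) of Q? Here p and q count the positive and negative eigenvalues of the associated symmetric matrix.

The symmetric matrix is A = [[-12, 0, 6], [0, 0, 0], [6, 0, -3]].
Symmetric row and column elimination reduces A to a congruent diagonal form with pivots -12, 0, 0.
So there are 1 negative, 2 zero pivots.

(0, 1)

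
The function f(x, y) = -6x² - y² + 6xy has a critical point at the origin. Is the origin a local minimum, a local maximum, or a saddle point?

The Hessian at the origin is H = [[-12, 6], [6, -2]].
det H = -12·-2 − (6)² = -12 < 0, so H is indefinite.
Therefore the origin is a saddle point.

saddle point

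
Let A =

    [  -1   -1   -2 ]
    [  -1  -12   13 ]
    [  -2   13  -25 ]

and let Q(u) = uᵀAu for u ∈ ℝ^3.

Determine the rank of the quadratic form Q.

Congruent diagonalization of A (simultaneous row and column reduction) yields pivots -1, -11, -6/11.
Counting signs: 3 negative.
The rank is the number of nonzero pivots: 3.

3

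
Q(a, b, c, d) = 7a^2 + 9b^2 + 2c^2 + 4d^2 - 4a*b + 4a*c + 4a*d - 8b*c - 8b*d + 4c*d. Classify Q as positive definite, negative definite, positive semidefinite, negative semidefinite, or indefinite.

The symmetric matrix of Q is A = [[7, -2, 2, 2], [-2, 9, -4, -4], [2, -4, 2, 2], [2, -4, 2, 4]].
Leading principal minors: Δ_1 = 7, Δ_2 = 59, Δ_3 = 2, Δ_4 = 4.
All leading principal minors are positive, so by Sylvester's criterion Q is positive definite.

positive definite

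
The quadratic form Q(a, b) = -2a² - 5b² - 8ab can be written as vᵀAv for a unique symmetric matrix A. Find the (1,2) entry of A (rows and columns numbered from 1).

-4

The coefficient of a·b in Q is -8. For a symmetric A this equals A[1,2] + A[2,1] = 2·A[1,2].
So A[1,2] = -8/2 = -4.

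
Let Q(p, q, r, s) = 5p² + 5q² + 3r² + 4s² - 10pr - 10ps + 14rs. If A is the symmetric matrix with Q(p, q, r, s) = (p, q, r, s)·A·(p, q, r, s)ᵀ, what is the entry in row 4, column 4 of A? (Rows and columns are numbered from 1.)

The coefficient of s² in Q is 4, and that is exactly A[4,4].

4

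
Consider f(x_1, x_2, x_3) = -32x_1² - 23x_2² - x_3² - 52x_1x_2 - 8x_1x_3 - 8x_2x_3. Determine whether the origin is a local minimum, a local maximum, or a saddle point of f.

The Hessian at the origin is H = [[-64, -52, -8], [-52, -46, -8], [-8, -8, -2]].
Row-reducing H symmetrically gives the diagonal entries -64, -15/4, -2/5.
That gives 3 negative pivots.
H is negative definite, so the origin is a strict local maximum.

local maximum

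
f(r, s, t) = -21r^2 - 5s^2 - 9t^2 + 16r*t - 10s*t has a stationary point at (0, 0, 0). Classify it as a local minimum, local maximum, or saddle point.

The Hessian at the origin is H = [[-42, 0, 16], [0, -10, -10], [16, -10, -18]].
Symmetric row and column elimination reduces H to a congruent diagonal form with pivots -42, -10, -40/21.
That gives 3 negative pivots.
H is negative definite, so the origin is a strict local maximum.

local maximum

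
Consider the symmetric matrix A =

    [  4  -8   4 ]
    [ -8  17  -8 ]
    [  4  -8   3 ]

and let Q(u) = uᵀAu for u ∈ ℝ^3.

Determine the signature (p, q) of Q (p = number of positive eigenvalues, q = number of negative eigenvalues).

(2, 1)

An LDLᵀ factorisation of A has diagonal entries 4, 1, -1.
So there are 2 positive, 1 negative pivots.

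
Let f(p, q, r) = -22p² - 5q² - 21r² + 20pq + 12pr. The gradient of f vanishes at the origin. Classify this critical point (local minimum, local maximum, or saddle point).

The Hessian at the origin is H = [[-44, 20, 12], [20, -10, 0], [12, 0, -42]].
Row-reducing H symmetrically gives the diagonal entries -44, -10/11, -6.
So there are 3 negative pivots.
H is negative definite, so the origin is a strict local maximum.

local maximum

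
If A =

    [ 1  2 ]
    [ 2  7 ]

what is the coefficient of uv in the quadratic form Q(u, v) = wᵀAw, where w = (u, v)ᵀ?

4

The coefficient of uv is A[1,2] + A[2,1] = 2·2 = 4.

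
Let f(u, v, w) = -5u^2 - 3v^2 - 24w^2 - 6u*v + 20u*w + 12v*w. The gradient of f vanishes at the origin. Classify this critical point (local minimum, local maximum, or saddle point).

local maximum

The Hessian at the origin is H = [[-10, -6, 20], [-6, -6, 12], [20, 12, -48]].
Row-reducing H symmetrically gives the diagonal entries -10, -12/5, -8.
Counting signs: 3 negative.
H is negative definite, so the origin is a strict local maximum.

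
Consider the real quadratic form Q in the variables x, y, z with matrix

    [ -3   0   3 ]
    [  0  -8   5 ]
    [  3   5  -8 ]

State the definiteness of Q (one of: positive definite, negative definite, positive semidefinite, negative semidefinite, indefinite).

negative definite

Leading principal minors: Δ_1 = -3, Δ_2 = 24, Δ_3 = -45.
The signs alternate starting with Δ_1 < 0, so by Sylvester's criterion Q is negative definite.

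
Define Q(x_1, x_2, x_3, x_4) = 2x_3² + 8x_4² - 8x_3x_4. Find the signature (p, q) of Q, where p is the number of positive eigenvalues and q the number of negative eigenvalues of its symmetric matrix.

The associated matrix is A = [[0, 0, 0, 0], [0, 0, 0, 0], [0, 0, 2, -4], [0, 0, -4, 8]].
Symmetric row and column elimination reduces A to a congruent diagonal form with pivots 0, 0, 2, 0.
That gives 1 positive, 3 zero pivots.

(1, 0)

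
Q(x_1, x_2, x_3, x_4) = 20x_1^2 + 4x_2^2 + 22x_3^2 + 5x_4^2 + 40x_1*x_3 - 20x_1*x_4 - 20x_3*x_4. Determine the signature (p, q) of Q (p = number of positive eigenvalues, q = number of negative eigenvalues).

Write A = [[20, 0, 20, -10], [0, 4, 0, 0], [20, 0, 22, -10], [-10, 0, -10, 5]].
Congruent diagonalization of A (simultaneous row and column reduction) yields pivots 20, 4, 2, 0.
That gives 3 positive, 1 zero pivots.

(3, 0)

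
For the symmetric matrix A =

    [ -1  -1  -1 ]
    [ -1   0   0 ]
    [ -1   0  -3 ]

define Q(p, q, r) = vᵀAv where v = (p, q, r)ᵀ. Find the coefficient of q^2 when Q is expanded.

The coefficient of q^2 is the diagonal entry A[2,2] = 0.

0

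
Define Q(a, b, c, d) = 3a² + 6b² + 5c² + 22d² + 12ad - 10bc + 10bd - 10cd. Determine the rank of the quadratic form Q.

4

The associated matrix is A = [[3, 0, 0, 6], [0, 6, -5, 5], [0, -5, 5, -5], [6, 5, -5, 22]].
Congruent diagonalization of A (simultaneous row and column reduction) yields pivots 3, 6, 5/6, 5.
That gives 4 positive pivots.
The rank is the number of nonzero pivots: 4.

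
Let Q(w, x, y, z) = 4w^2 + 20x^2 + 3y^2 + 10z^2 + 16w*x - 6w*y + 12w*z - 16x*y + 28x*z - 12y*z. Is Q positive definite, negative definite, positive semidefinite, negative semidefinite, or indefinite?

The associated matrix is A = [[4, 8, -3, 6], [8, 20, -8, 14], [-3, -8, 3, -6], [6, 14, -6, 10]].
Congruent diagonalization of A (simultaneous row and column reduction) yields pivots 4, 4, -1/4, 1.
Counting signs: 3 positive, 1 negative.
Hence Q is indefinite.

indefinite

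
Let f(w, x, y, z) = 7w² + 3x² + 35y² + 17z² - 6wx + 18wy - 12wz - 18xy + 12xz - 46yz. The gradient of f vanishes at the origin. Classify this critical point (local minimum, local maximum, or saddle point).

local minimum

The Hessian at the origin is H = [[14, -6, 18, -12], [-6, 6, -18, 12], [18, -18, 70, -46], [-12, 12, -46, 34]].
Row-reducing H symmetrically gives the diagonal entries 14, 24/7, 16, 15/4.
Counting signs: 4 positive.
H is positive definite, so the origin is a strict local minimum.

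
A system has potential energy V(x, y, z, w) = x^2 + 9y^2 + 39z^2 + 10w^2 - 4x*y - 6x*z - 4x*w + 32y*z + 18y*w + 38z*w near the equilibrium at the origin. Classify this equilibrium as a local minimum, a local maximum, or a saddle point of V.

local minimum

The Hessian at the origin is H = [[2, -4, -6, -4], [-4, 18, 32, 18], [-6, 32, 78, 38], [-4, 18, 38, 20]].
Symmetric row and column elimination reduces H to a congruent diagonal form with pivots 2, 10, 20, 1/5.
So there are 4 positive pivots.
H is positive definite, so the origin is a strict local minimum.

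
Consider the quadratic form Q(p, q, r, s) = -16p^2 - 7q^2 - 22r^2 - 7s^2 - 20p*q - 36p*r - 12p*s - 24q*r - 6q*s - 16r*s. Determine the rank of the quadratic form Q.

The symmetric matrix is A = [[-16, -10, -18, -6], [-10, -7, -12, -3], [-18, -12, -22, -8], [-6, -3, -8, -7]].
Applying the same elementary operations to the rows and columns of A produces a congruent diagonal matrix with entries -16, -3/4, -1, 0.
Counting signs: 3 negative, 1 zero.
The rank is the number of nonzero pivots: 3.

3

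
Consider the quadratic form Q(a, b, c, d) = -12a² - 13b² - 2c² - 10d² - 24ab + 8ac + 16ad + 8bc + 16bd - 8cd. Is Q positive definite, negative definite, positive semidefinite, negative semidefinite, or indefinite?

negative definite

The associated matrix is A = [[-12, -12, 4, 8], [-12, -13, 4, 8], [4, 4, -2, -4], [8, 8, -4, -10]].
An LDLᵀ factorisation of A has diagonal entries -12, -1, -2/3, -2.
That gives 4 negative pivots.
Hence Q is negative definite.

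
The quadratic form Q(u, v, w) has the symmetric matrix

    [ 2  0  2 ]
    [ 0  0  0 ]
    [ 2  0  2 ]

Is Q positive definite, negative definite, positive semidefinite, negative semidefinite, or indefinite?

Congruent diagonalization of A (simultaneous row and column reduction) yields pivots 2, 0, 0.
Counting signs: 1 positive, 2 zero.
Hence Q is positive semidefinite.

positive semidefinite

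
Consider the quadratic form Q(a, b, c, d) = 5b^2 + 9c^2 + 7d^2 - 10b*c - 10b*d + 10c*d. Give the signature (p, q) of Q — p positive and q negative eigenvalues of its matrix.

The associated matrix is A = [[0, 0, 0, 0], [0, 5, -5, -5], [0, -5, 9, 5], [0, -5, 5, 7]].
Congruent diagonalization of A (simultaneous row and column reduction) yields pivots 0, 5, 4, 2.
That gives 3 positive, 1 zero pivots.

(3, 0)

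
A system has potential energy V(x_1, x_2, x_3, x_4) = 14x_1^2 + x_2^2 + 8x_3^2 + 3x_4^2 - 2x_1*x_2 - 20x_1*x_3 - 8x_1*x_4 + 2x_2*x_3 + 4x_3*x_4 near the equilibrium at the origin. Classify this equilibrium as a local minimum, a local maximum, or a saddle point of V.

local minimum

The Hessian at the origin is H = [[28, -2, -20, -8], [-2, 2, 2, 0], [-20, 2, 16, 4], [-8, 0, 4, 6]].
Congruent diagonalization of H (simultaneous row and column reduction) yields pivots 28, 13/7, 20/13, 2.
So there are 4 positive pivots.
H is positive definite, so the origin is a strict local minimum.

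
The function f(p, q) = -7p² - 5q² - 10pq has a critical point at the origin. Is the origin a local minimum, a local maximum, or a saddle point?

The Hessian at the origin is H = [[-14, -10], [-10, -10]].
det H = -14·-10 − (-10)² = 40 > 0 and H[1,1] = -14 < 0, so H is negative definite.
Therefore the origin is a local maximum.

local maximum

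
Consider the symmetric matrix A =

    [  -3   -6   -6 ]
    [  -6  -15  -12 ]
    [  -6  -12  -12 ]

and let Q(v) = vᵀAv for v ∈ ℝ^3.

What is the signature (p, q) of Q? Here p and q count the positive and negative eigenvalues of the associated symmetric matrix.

Row-reducing A symmetrically gives the diagonal entries -3, -3, 0.
Counting signs: 2 negative, 1 zero.

(0, 2)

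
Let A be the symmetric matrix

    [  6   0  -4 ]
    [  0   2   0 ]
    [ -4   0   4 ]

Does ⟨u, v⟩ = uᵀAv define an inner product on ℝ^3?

yes

Leading principal minors: Δ_1 = 6, Δ_2 = 12, Δ_3 = 16.
All leading principal minors are positive, so by Sylvester's criterion Q is positive definite.
⟨·,·⟩ is an inner product exactly when A is positive definite.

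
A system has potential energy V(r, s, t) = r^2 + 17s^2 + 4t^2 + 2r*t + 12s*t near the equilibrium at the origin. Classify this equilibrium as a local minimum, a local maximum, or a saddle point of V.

The Hessian at the origin is H = [[2, 0, 2], [0, 34, 12], [2, 12, 8]].
An LDLᵀ factorisation of H has diagonal entries 2, 34, 30/17.
So there are 3 positive pivots.
H is positive definite, so the origin is a strict local minimum.

local minimum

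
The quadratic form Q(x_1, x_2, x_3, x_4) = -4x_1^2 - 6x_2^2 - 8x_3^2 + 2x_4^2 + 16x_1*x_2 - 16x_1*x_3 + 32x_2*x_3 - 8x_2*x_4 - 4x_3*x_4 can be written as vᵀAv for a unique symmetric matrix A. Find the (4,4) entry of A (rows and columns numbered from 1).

2

The coefficient of x_4^2 in Q is 2, and that is exactly A[4,4].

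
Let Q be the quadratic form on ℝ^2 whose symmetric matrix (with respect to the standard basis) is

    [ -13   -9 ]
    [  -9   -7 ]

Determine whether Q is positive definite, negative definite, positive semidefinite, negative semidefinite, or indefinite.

For the 2×2 matrix [[-13, -9], [-9, -7]]: det = -13·-7 − (-9)² = 10, trace = -20.
det > 0 so both eigenvalues share the sign of the trace; trace = -20 < 0 ⇒ both negative.

negative definite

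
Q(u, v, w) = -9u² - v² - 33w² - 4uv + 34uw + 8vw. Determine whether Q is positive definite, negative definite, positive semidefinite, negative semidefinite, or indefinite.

The associated matrix is A = [[-9, -2, 17], [-2, -1, 4], [17, 4, -33]].
Row-reducing A symmetrically gives the diagonal entries -9, -5/9, -4/5.
Counting signs: 3 negative.
Hence Q is negative definite.

negative definite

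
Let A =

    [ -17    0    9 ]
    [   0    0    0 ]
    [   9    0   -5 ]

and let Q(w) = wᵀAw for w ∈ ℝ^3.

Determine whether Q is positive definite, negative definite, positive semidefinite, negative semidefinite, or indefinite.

Row-reducing A symmetrically gives the diagonal entries -17, 0, -4/17.
That gives 2 negative, 1 zero pivots.
Hence Q is negative semidefinite.

negative semidefinite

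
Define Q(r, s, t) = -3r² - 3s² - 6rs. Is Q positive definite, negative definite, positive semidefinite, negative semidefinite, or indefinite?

Write A = [[-3, -3, 0], [-3, -3, 0], [0, 0, 0]].
Symmetric row and column elimination reduces A to a congruent diagonal form with pivots -3, 0, 0.
That gives 1 negative, 2 zero pivots.
Hence Q is negative semidefinite.

negative semidefinite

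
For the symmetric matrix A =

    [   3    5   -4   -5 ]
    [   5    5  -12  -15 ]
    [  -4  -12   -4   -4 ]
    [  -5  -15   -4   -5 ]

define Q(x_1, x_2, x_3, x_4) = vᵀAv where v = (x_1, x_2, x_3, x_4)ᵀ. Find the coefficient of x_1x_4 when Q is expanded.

-10

The coefficient of x_1x_4 is A[1,4] + A[4,1] = 2·(-5) = -10.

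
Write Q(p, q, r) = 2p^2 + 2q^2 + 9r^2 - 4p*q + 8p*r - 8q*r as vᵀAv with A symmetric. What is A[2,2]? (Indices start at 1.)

The coefficient of q^2 in Q is 2, and that is exactly A[2,2].

2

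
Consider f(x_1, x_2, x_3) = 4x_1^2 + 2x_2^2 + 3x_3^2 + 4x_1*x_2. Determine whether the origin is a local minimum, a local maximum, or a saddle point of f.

local minimum

The Hessian at the origin is H = [[8, 4, 0], [4, 4, 0], [0, 0, 6]].
Row-reducing H symmetrically gives the diagonal entries 8, 2, 6.
That gives 3 positive pivots.
H is positive definite, so the origin is a strict local minimum.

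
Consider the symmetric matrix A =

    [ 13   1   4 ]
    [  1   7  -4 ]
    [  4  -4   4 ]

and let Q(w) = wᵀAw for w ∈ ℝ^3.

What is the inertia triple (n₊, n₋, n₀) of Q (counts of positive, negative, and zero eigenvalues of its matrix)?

Applying the same elementary operations to the rows and columns of A produces a congruent diagonal matrix with entries 13, 90/13, 4/45.
So there are 3 positive pivots.

(3, 0, 0)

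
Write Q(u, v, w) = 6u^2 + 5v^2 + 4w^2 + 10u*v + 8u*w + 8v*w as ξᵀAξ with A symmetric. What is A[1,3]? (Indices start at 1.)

4

The coefficient of u·w in Q is 8. For a symmetric A this equals A[1,3] + A[3,1] = 2·A[1,3].
So A[1,3] = 8/2 = 4.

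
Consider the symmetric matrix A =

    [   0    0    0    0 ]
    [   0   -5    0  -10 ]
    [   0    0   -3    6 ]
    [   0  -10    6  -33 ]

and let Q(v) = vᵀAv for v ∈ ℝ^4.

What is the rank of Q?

3

Applying the same elementary operations to the rows and columns of A produces a congruent diagonal matrix with entries 0, -5, -3, -1.
So there are 3 negative, 1 zero pivots.
The rank is the number of nonzero pivots: 3.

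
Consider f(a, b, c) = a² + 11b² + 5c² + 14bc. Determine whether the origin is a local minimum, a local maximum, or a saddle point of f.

local minimum

The Hessian at the origin is H = [[2, 0, 0], [0, 22, 14], [0, 14, 10]].
Congruent diagonalization of H (simultaneous row and column reduction) yields pivots 2, 22, 12/11.
That gives 3 positive pivots.
H is positive definite, so the origin is a strict local minimum.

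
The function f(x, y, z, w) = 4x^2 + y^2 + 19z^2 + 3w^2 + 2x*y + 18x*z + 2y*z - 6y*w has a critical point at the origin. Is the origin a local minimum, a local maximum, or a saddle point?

saddle point

The Hessian at the origin is H = [[8, 2, 18, 0], [2, 2, 2, -6], [18, 2, 38, 0], [0, -6, 0, 6]].
Row-reducing H symmetrically gives the diagonal entries 8, 3/2, -20/3, -3.
Counting signs: 2 positive, 2 negative.
H is indefinite, so the origin is a saddle point.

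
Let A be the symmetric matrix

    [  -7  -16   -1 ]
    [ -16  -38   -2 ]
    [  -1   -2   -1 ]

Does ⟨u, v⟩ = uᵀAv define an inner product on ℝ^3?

Leading principal minors: Δ_1 = -7, Δ_2 = 10, Δ_3 = -8.
The signs alternate starting with Δ_1 < 0, so by Sylvester's criterion Q is negative definite.
⟨·,·⟩ is an inner product exactly when A is positive definite.

no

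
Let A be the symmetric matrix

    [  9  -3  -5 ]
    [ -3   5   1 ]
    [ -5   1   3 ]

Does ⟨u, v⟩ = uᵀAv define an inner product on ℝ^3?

Leading principal minors: Δ_1 = 9, Δ_2 = 36, Δ_3 = 4.
All leading principal minors are positive, so by Sylvester's criterion Q is positive definite.
⟨·,·⟩ is an inner product exactly when A is positive definite.

yes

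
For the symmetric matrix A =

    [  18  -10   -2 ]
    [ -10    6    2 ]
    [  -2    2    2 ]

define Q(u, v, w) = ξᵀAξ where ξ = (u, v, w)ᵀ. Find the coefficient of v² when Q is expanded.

The coefficient of v² is the diagonal entry A[2,2] = 6.

6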